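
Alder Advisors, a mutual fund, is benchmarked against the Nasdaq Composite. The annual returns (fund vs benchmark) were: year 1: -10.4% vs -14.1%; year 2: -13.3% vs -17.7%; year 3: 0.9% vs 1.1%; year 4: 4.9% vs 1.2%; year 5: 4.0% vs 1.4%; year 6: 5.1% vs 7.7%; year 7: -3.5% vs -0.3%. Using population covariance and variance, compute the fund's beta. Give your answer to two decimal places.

r̄p = -1.7571%,  r̄m = -2.9571%
Cov = Σ(rp − r̄p)(rm − r̄m) / 7 = 56.9239
Var(rm) = Σ(rm − r̄m)² / 7 = 73.5539
β = Cov / Var = 56.9239 / 73.5539 = 0.7739

0.77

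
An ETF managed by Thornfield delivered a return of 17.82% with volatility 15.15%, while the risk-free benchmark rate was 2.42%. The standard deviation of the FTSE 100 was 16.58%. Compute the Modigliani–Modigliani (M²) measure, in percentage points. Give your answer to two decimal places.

Sharpe = (Rp − Rf) / σp = (17.82% − 2.42%) / 15.15% = 1.0165
M² = Rf + Sharpe × σm = 2.42% + 1.0165 × 16.58% = 19.2736%

19.27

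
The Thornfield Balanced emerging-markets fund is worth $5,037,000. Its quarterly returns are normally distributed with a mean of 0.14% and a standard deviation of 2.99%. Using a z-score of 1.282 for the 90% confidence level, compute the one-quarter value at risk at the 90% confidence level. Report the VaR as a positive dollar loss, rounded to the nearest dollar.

$186,025

Return at the 90% tail: μ − z·σ = 0.14% − 1.282 × 2.99% = 0.14 − 3.83318 = -3.69318%
VaR = −(-3.69318%) × $5,037,000 = 3.69318% × $5,037,000 = $186,025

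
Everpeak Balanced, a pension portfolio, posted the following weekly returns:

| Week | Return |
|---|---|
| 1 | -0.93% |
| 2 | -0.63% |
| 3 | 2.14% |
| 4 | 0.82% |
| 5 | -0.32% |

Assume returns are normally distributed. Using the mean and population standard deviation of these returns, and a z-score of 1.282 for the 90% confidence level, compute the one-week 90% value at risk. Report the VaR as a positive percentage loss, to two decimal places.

1.23

r̄ = (-0.93 − 0.63 + 2.14 + 0.82 − 0.32) / 5 = 1.080 / 5 = 0.2160%
Population σ = √[Σ(r − r̄)² / 5] = √[6.3829 / 5] = √1.2766 = 1.1299%
VaR = −(r̄ − z·σ) = −(0.2160 − 1.282 × 1.1299) = −(-1.2325) = 1.2325%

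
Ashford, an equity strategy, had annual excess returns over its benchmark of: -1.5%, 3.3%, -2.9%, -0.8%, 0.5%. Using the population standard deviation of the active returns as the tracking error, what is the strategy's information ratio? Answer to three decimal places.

r̄ = (-1.5 + 3.3 − 2.9 − 0.8 + 0.5) / 5 = -0.2800%
Σ(r − r̄)² = 22.0480; population σ = √(22.0480/5) = 2.0999%
IR = r̄ / tracking error = -0.2800 / 2.0999 = -0.1333

-0.133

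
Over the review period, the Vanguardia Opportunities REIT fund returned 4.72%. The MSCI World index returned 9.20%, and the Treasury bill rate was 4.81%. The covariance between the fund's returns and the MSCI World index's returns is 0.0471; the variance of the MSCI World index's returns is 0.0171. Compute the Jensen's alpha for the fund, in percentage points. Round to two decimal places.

-12.18

β = Cov / Var = 0.0471 / 0.0171 = 2.7544
E[R] = Rf + β(Rm − Rf) = 4.81% + 2.7544 × (9.20% − 4.81%) = 16.9018%
α = Rp − E[R] = 4.72% − 16.9018% = -12.1818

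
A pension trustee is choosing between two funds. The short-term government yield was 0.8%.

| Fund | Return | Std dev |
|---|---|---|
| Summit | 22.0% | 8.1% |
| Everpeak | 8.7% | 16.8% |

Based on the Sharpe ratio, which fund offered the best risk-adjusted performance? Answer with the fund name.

Summit

Summit: Sharpe ratio = (22.0% − 0.8%) / 8.1% = 2.617
Everpeak: Sharpe ratio = (8.7% − 0.8%) / 16.8% = 0.470
Highest: Summit (2.617).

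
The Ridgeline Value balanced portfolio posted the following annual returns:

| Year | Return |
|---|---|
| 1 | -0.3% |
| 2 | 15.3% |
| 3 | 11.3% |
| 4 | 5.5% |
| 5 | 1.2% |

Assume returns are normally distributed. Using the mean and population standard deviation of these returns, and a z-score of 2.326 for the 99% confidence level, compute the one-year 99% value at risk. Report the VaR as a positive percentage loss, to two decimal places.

7.19

μ = (-0.3 + 15.3 + 11.3 + 5.5 + 1.2) / 5 = 33.00 / 5 = 6.6000%
Σ(r − μ)² = 175.7600; population σ = √(175.7600/5) = 5.9289%
VaR = −(μ − z·σ) = −(6.6000 − 2.326 × 5.9289) = −(-7.1906) = 7.1906%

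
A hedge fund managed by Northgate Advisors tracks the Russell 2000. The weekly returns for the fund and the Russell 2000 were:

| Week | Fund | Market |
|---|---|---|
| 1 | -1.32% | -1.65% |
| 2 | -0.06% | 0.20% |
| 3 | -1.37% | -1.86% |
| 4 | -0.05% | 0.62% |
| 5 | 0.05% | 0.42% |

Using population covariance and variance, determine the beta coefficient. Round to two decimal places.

r̄p = -0.5500%,  r̄m = -0.4540%
Cov = Σ(rp − r̄p)(rm − r̄m) / 5 = 0.6911
Var(rm) = Σ(rm − r̄m)² / 5 = 1.1505
β = Cov / Var = 0.6911 / 1.1505 = 0.6007

0.60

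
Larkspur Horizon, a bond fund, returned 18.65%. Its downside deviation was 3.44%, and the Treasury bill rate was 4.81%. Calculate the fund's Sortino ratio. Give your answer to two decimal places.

Sortino = (Rp − Rf) / σd = (18.65% − 4.81%) / 3.44% = 13.84% / 3.44% = 4.0233

4.02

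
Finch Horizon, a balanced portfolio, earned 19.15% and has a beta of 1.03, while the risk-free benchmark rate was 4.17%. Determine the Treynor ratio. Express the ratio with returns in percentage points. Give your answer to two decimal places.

14.54

Treynor = (Rp − Rf) / β = (19.15% − 4.17%) / 1.03 = 14.98 / 1.03 = 14.5437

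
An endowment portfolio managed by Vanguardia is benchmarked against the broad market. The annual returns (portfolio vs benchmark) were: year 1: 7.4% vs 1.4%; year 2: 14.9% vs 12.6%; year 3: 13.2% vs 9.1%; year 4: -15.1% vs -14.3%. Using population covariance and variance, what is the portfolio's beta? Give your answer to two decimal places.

1.14

r̄p = 5.1000%,  r̄m = 2.2000%
Cov = Σ(rp − r̄p)(rm − r̄m) / 4 = 122.3175
Var(rm) = Σ(rm − r̄m)² / 4 = 107.1650
β = Cov / Var = 122.3175 / 107.1650 = 1.1414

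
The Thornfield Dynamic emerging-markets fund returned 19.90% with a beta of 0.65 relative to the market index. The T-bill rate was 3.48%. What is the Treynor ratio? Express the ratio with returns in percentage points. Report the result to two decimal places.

25.26

Treynor = (Rp − Rf) / β = (19.90% − 3.48%) / 0.65 = 16.42 / 0.65 = 25.2615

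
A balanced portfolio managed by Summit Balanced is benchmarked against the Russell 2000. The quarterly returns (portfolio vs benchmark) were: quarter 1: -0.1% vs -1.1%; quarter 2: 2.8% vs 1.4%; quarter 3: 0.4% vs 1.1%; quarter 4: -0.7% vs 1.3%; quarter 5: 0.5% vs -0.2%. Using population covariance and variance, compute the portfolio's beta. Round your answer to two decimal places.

0.41

r̄p = 0.5800%,  r̄m = 0.5000%
Cov = Σ(rp − r̄p)(rm − r̄m) / 5 = 0.4020
Var(rm) = Σ(rm − r̄m)² / 5 = 0.9720
β = Cov / Var = 0.4020 / 0.9720 = 0.4136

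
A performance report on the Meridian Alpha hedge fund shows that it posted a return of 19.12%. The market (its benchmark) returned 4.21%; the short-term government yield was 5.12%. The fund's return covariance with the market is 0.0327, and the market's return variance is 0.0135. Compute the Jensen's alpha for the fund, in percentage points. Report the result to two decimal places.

β = Cov / Var = 0.0327 / 0.0135 = 2.4222
E[R] = Rf + β(Rm − Rf) = 5.12% + 2.4222 × (4.21% − 5.12%) = 2.9158%
α = Rp − E[R] = 19.12% − 2.9158% = 16.2042

16.20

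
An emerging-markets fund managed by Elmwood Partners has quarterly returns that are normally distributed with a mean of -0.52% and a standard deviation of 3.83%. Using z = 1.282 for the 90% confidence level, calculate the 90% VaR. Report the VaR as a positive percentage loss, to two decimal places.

5.43

VaR (as % loss) = −(μ − z·σ) = −(-0.52% − 1.282 × 3.83%) = −(-5.43006%) = 5.43006%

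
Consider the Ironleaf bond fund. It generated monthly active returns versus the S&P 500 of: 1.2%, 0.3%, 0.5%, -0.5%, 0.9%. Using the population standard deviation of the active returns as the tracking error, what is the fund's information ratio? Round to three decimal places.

r̄ = (1.2 + 0.3 + 0.5 − 0.5 + 0.9) / 5 = 0.4800%
Population std dev = √[1.6880 / 5] = 0.5810%
IR = r̄ / tracking error = 0.4800 / 0.5810 = 0.8262

0.826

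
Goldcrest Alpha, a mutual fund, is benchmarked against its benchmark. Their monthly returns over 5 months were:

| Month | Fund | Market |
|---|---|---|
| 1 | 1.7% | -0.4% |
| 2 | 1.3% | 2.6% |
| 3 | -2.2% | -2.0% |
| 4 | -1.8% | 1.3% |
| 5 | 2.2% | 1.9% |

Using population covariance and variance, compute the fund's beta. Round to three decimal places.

r̄p = 0.2400%,  r̄m = 0.6800%
Cov = Σ(rp − r̄p)(rm − r̄m) / 5 = 1.6248
Var(rm) = Σ(rm − r̄m)² / 5 = 2.7816
β = Cov / Var = 1.6248 / 2.7816 = 0.5841

0.584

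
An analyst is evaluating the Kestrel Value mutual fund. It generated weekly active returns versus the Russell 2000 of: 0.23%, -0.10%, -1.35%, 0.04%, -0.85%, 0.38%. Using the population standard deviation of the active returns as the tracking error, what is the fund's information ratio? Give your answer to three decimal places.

-0.444

Mean return r̄ = -1.650 / 6 = -0.2750%
Σ(r − r̄)² = (0.23 − (-0.2750))² + (-0.1 − (-0.2750))² + … = 2.3002
population σ = √(2.3002 / 6) = √0.3834 = 0.6192%
IR = r̄ / tracking error = -0.2750 / 0.6192 = -0.4441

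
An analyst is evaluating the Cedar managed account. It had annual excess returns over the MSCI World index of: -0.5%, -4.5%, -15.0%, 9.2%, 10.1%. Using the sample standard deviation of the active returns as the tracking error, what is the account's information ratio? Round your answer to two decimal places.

-0.01

r̄ = (-0.5 − 4.5 − 15 + 9.2 + 10.1) / 5 = -0.1400%
Σ(r − r̄)² = 432.0520; sample σ = √(432.0520/4) = 10.3929%
IR = r̄ / tracking error = -0.1400 / 10.3929 = -0.0135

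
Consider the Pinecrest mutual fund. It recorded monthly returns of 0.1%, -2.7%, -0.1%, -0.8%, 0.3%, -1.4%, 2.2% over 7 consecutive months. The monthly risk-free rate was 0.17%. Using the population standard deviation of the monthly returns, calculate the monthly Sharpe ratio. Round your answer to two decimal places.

r̄ = (0.1 − 2.7 − 0.1 − 0.8 + 0.3 − 1.4 + 2.2) / 7 = -2.40 / 7 = -0.3429%
Σ(r − r̄)² = (0.1 − (-0.3429))² + (-2.7 − (-0.3429))² + … = 14.0171
σ = √[14.0171 / 7] = 1.4151%
Sharpe = (r̄ − rf) / σ = (-0.3429 − 0.17) / 1.4151 = -0.5129 / 1.4151 = -0.3624

-0.36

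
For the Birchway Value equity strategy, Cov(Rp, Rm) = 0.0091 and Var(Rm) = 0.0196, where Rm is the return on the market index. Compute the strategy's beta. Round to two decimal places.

0.46

β = Cov(Rp, Rm) / Var(Rm) = 0.0091 / 0.0196 = 0.4643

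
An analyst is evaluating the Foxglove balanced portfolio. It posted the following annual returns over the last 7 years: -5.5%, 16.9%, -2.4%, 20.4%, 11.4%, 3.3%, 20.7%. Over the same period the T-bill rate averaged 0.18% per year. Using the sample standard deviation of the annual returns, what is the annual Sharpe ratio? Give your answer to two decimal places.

0.84

r̄ = (-5.5 + 16.9 − 2.4 + 20.4 + 11.4 + 3.3 + 20.7) / 7 = 9.2571%
Sample std dev = √[707.2571 / 6] = 10.8571%
Sharpe = (r̄ − rf) / σ = (9.2571 − 0.18) / 10.8571 = 9.0771 / 10.8571 = 0.8361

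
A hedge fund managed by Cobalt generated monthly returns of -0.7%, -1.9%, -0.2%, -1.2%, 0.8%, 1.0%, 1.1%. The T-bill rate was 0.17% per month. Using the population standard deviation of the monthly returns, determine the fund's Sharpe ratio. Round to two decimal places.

-0.30

r̄ = (-0.7 − 1.9 − 0.2 − 1.2 + 0.8 + 1 + 1.1) / 7 = -1.10 / 7 = -0.1571%
Population σ = √[Σ(r − r̄)² / 7] = √[8.2571 / 7] = √1.1796 = 1.0861%
Sharpe = (r̄ − rf) / σ = (-0.1571 − 0.17) / 1.0861 = -0.3271 / 1.0861 = -0.3012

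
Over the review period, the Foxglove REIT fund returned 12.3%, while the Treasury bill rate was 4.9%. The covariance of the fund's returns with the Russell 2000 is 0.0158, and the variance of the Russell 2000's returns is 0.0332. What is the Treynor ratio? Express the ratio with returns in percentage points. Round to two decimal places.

15.55

β = Cov / Var = 0.0158 / 0.0332 = 0.4759
Treynor = (Rp − Rf) / β = (12.3% − 4.9%) / 0.4759 = 7.40 / 0.4759 = 15.5495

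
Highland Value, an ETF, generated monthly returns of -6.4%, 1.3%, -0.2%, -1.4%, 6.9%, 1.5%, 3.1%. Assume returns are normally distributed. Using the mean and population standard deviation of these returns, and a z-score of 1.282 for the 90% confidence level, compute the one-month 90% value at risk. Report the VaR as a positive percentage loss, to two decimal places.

4.18

r̄ = (-6.4 + 1.3 − 0.2 − 1.4 + 6.9 + 1.5 + 3.1) / 7 = 4.80 / 7 = 0.6857%
Σ(r − r̄)² = 100.8286; population σ = √(100.8286/7) = 3.7953%
VaR = −(r̄ − z·σ) = −(0.6857 − 1.282 × 3.7953) = −(-4.1799) = 4.1799%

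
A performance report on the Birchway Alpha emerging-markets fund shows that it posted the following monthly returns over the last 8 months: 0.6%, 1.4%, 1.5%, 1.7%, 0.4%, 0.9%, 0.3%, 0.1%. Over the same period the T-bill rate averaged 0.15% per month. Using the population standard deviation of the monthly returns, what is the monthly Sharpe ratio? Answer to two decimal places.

Mean return r̄ = 6.90 / 8 = 0.8625%
Σ(r − r̄)² = (0.6 − 0.8625)² + (1.4 − 0.8625)² + … = 2.5788
σ = √[2.5788 / 8] = 0.5678%
Sharpe = (r̄ − rf) / σ = (0.8625 − 0.15) / 0.5678 = 0.7125 / 0.5678 = 1.2548

1.25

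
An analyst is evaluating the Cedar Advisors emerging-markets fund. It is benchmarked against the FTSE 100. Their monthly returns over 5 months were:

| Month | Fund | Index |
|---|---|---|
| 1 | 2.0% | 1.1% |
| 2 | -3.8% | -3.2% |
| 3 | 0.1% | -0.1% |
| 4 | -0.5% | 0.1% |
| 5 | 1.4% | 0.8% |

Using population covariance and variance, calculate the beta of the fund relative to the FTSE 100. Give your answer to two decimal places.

1.29

r̄p = -0.1600%,  r̄m = -0.2600%
Cov = Σ(rp − r̄p)(rm − r̄m) / 5 = 3.0424
Var(rm) = Σ(rm − r̄m)² / 5 = 2.3544
β = Cov / Var = 3.0424 / 2.3544 = 1.2922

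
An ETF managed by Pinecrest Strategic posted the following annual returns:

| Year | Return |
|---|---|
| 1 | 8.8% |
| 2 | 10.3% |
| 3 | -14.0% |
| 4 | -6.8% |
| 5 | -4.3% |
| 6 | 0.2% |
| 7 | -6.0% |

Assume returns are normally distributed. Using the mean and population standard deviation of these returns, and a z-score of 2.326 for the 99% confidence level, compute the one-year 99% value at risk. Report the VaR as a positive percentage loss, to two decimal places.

20.55

r̄ = (8.8 + 10.3 − 14 − 6.8 − 4.3 + 0.2 − 6) / 7 = -1.6857%
Σ(r − r̄)² = 460.4086; population σ = √(460.4086/7) = 8.1100%
VaR = −(r̄ − z·σ) = −(-1.6857 − 2.326 × 8.1100) = −(-20.5496) = 20.5496%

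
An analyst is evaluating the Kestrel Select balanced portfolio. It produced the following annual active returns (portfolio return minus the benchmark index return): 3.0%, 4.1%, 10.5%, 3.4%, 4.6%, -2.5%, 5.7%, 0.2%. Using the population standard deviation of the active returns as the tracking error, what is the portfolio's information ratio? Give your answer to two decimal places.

1.01

r̄ = (3 + 4.1 + 10.5 + 3.4 + 4.6 − 2.5 + 5.7 + 0.2) / 8 = 29.00 / 8 = 3.6250%
Σ(r − r̄)² = 102.4350; population σ = √(102.4350/8) = 3.5783%
IR = r̄ / tracking error = 3.6250 / 3.5783 = 1.0131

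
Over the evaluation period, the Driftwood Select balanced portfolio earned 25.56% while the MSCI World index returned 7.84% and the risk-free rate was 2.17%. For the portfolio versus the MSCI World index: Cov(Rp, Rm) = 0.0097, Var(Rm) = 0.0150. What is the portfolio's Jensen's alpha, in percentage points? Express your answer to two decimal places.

β = Cov / Var = 0.0097 / 0.0150 = 0.6467
E[R] = Rf + β(Rm − Rf) = 2.17% + 0.6467 × (7.84% − 2.17%) = 5.8368%
α = Rp − E[R] = 25.56% − 5.8368% = 19.7232

19.72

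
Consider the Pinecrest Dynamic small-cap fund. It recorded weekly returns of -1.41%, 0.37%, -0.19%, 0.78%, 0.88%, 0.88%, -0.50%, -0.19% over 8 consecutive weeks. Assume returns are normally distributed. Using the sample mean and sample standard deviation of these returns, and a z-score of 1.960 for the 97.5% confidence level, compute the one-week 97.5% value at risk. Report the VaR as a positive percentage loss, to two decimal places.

μ = (-1.41 + 0.37 − 0.19 + 0.78 + 0.88 + 0.88 − 0.5 − 0.19) / 8 = 0.620 / 8 = 0.0775%
Σ(r − μ)² = (-1.41 − 0.0775)² + (0.37 − 0.0775)² + (-0.19 − 0.0775)² + … = 4.5564
sample σ = √(4.5564 / 7) = √0.6509 = 0.8068%
VaR = −(μ − z·σ) = −(0.0775 − 1.960 × 0.8068) = −(-1.5038) = 1.5038%

1.50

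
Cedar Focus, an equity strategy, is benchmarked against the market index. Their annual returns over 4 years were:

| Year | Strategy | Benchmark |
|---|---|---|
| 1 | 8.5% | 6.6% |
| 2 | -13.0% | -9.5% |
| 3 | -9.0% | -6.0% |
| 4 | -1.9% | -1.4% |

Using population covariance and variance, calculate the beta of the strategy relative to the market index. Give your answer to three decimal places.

r̄p = -3.8500%,  r̄m = -2.5750%
Cov = Σ(rp − r̄p)(rm − r̄m) / 4 = 49.1513
Var(rm) = Σ(rm − r̄m)² / 4 = 36.3119
β = Cov / Var = 49.1513 / 36.3119 = 1.3536

1.354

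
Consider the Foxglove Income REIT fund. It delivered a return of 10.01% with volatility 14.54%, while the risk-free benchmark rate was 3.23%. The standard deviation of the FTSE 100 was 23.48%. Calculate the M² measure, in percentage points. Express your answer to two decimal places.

14.18

Sharpe = (Rp − Rf) / σp = (10.01% − 3.23%) / 14.54% = 0.4663
M² = Rf + Sharpe × σm = 3.23% + 0.4663 × 23.48% = 14.1787%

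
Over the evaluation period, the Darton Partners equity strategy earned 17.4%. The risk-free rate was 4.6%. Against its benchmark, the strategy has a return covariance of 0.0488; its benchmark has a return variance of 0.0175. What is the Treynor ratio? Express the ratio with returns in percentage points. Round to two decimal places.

β = Cov / Var = 0.0488 / 0.0175 = 2.7886
Treynor = (Rp − Rf) / β = (17.4% − 4.6%) / 2.7886 = 12.80 / 2.7886 = 4.5901

4.59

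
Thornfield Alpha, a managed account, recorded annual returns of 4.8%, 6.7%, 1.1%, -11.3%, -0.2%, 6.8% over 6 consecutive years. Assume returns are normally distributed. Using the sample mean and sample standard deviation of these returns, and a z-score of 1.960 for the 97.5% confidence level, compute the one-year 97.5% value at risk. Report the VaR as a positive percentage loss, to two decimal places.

12.05

Mean return r̄ = 7.90 / 6 = 1.3167%
Σ(r − r̄)² = (4.8 − 1.3167)² + (6.7 − 1.3167)² + (1.1 − 1.3167)² + … = 232.7083
sample σ = √(232.7083 / 5) = √46.5417 = 6.8221%
VaR = −(r̄ − z·σ) = −(1.3167 − 1.960 × 6.8221) = −(-12.0546) = 12.0546%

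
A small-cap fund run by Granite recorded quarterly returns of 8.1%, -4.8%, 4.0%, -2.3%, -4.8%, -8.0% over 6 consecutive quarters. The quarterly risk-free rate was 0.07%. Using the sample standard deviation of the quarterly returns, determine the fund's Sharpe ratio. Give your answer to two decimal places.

r̄ = (8.1 − 4.8 + 4 − 2.3 − 4.8 − 8) / 6 = -7.80 / 6 = -1.3000%
Sample std dev = √[186.8400 / 5] = 6.1129%
Sharpe = (r̄ − rf) / σ = (-1.3000 − 0.07) / 6.1129 = -1.3700 / 6.1129 = -0.2241

-0.22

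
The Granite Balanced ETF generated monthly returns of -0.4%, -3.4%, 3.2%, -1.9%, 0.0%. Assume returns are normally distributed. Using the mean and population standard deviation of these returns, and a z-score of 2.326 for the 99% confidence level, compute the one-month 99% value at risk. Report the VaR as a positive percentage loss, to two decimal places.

r̄ = (-0.4 − 3.4 + 3.2 − 1.9 + 0) / 5 = -0.5000%
Σ(r − r̄)² = 24.3200; population σ = √(24.3200/5) = 2.2054%
VaR = −(r̄ − z·σ) = −(-0.5000 − 2.326 × 2.2054) = −(-5.6298) = 5.6298%

5.63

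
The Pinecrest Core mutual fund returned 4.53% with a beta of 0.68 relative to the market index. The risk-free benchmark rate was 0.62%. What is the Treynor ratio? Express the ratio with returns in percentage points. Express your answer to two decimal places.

5.75

Treynor = (Rp − Rf) / β = (4.53% − 0.62%) / 0.68 = 3.91 / 0.68 = 5.7500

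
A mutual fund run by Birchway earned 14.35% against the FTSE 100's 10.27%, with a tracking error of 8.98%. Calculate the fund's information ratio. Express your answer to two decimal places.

IR = (Rp − Rb) / TE = (14.35% − 10.27%) / 8.98% = 4.08% / 8.98% = 0.4543

0.45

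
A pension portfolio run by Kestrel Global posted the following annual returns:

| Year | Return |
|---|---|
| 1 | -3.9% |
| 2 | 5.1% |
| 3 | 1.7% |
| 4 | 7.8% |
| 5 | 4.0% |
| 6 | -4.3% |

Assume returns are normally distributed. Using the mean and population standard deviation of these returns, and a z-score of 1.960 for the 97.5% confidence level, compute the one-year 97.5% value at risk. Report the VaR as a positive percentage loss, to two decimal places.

r̄ = (-3.9 + 5.1 + 1.7 + 7.8 + 4 − 4.3) / 6 = 1.7333%
Population std dev = √[121.4133 / 6] = 4.4984%
VaR = −(r̄ − z·σ) = −(1.7333 − 1.960 × 4.4984) = −(-7.0836) = 7.0836%

7.08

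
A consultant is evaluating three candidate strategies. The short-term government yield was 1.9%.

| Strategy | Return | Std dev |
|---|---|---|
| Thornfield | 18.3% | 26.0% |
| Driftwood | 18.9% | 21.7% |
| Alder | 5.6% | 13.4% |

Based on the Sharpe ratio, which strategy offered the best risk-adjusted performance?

Driftwood

Thornfield: Sharpe ratio = (18.3% − 1.9%) / 26.0% = 0.631
Driftwood: Sharpe ratio = (18.9% − 1.9%) / 21.7% = 0.783
Alder: Sharpe ratio = (5.6% − 1.9%) / 13.4% = 0.276
Highest: Driftwood (0.783).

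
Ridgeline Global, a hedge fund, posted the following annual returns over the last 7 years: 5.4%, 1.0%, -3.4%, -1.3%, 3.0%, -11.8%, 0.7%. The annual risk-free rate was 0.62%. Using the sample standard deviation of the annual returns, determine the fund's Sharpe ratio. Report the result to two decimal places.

Mean return r̄ = -6.40 / 7 = -0.9143%
Sample std dev = √[186.2886 / 6] = 5.5721%
Sharpe = (r̄ − rf) / σ = (-0.9143 − 0.62) / 5.5721 = -1.5343 / 5.5721 = -0.2754

-0.28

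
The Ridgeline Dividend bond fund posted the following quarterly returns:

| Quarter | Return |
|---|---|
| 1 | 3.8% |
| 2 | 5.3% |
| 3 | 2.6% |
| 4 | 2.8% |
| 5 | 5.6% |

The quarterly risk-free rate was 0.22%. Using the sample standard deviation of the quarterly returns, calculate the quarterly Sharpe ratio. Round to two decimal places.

Mean return r̄ = 20.10 / 5 = 4.0200%
Σ(r − r̄)² = 7.6880; sample σ = √(7.6880/4) = 1.3864%
Sharpe = (r̄ − rf) / σ = (4.0200 − 0.22) / 1.3864 = 3.8000 / 1.3864 = 2.7409

2.74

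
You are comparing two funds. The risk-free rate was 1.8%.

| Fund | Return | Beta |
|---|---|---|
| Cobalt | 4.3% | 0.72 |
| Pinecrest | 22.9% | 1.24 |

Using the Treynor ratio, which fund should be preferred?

Cobalt: Treynor = (4.3% − 1.8%) / 0.72 = 3.472
Pinecrest: Treynor = (22.9% − 1.8%) / 1.24 = 17.016
Highest: Pinecrest (17.016).

Pinecrest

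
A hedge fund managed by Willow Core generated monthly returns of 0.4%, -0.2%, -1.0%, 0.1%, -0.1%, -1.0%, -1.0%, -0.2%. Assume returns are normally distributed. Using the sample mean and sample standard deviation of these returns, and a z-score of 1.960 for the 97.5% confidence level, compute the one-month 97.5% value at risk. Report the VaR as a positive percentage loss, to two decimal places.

1.46

Mean return r̄ = -3.00 / 8 = -0.3750%
Σ(r − r̄)² = 2.1350; sample σ = √(2.1350/7) = 0.5523%
VaR = −(r̄ − z·σ) = −(-0.3750 − 1.960 × 0.5523) = −(-1.4575) = 1.4575%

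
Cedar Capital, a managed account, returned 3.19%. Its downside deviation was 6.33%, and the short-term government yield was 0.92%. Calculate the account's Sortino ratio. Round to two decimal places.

0.36

Sortino = (Rp − Rf) / σd = (3.19% − 0.92%) / 6.33% = 2.27% / 6.33% = 0.3586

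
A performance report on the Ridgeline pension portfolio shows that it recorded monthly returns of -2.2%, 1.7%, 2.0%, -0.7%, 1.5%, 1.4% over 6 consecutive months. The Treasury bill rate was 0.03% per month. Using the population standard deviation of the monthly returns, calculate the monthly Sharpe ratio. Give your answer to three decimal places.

r̄ = (-2.2 + 1.7 + 2 − 0.7 + 1.5 + 1.4) / 6 = 3.70 / 6 = 0.6167%
Population σ = √[Σ(r − r̄)² / 6] = √[14.1483 / 6] = √2.3581 = 1.5356%
Sharpe = (r̄ − rf) / σ = (0.6167 − 0.03) / 1.5356 = 0.5867 / 1.5356 = 0.3821

0.382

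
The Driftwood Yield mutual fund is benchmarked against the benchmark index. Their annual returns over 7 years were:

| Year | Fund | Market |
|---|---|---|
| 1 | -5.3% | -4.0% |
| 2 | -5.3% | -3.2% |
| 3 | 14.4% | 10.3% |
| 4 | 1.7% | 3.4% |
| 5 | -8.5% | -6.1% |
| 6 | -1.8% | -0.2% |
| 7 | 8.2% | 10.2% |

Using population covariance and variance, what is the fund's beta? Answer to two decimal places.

1.20

r̄p = 0.4857%,  r̄m = 1.4857%
Cov = Σ(rp − r̄p)(rm − r̄m) / 7 = 46.1512
Var(rm) = Σ(rm − r̄m)² / 7 = 38.5327
β = Cov / Var = 46.1512 / 38.5327 = 1.1977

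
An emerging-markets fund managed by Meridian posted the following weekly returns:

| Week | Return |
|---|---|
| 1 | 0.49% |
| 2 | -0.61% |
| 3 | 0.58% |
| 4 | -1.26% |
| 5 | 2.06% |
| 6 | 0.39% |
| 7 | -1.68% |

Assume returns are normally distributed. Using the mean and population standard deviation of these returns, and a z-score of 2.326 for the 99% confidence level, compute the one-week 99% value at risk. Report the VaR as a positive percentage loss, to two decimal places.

2.75

r̄ = (0.49 − 0.61 + 0.58 − 1.26 + 2.06 + 0.39 − 1.68) / 7 = -0.030 / 7 = -0.0043%
Population σ = √[Σ(r − r̄)² / 7] = √[9.7542 / 7] = √1.3935 = 1.1805%
VaR = −(r̄ − z·σ) = −(-0.0043 − 2.326 × 1.1805) = −(-2.7501) = 2.7501%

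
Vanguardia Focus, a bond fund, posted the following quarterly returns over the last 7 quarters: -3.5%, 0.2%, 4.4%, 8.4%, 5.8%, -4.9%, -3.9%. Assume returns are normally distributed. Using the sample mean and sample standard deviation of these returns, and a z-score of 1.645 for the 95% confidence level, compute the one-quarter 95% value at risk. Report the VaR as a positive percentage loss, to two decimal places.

r̄ = (-3.5 + 0.2 + 4.4 + 8.4 + 5.8 − 4.9 − 3.9) / 7 = 6.50 / 7 = 0.9286%
Sample σ = √[Σ(r − r̄)² / 6] = √[169.0343 / 6] = √28.1724 = 5.3078%
VaR = −(r̄ − z·σ) = −(0.9286 − 1.645 × 5.3078) = −(-7.8027) = 7.8027%

7.80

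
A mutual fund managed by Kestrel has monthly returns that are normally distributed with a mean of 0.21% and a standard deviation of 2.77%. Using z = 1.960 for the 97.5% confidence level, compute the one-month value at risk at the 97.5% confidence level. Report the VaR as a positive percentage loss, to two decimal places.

5.22

VaR (as % loss) = −(μ − z·σ) = −(0.21% − 1.960 × 2.77%) = −(-5.2192%) = 5.2192%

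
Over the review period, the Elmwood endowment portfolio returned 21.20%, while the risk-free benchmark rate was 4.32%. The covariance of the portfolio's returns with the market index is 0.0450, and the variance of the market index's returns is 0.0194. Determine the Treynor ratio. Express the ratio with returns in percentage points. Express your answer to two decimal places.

β = Cov / Var = 0.0450 / 0.0194 = 2.3196
Treynor = (Rp − Rf) / β = (21.20% − 4.32%) / 2.3196 = 16.88 / 2.3196 = 7.2771

7.28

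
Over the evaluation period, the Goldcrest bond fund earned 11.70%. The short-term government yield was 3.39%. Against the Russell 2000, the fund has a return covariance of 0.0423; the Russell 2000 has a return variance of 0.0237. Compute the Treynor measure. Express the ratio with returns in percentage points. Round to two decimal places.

β = Cov / Var = 0.0423 / 0.0237 = 1.7848
Treynor = (Rp − Rf) / β = (11.70% − 3.39%) / 1.7848 = 8.31 / 1.7848 = 4.6560

4.66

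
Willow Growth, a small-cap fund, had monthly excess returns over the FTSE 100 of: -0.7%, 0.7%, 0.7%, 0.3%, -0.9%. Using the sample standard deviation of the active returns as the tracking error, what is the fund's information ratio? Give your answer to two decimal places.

r̄ = (-0.7 + 0.7 + 0.7 + 0.3 − 0.9) / 5 = 0.0200%
Σ(r − r̄)² = (-0.7 − 0.0200)² + (0.7 − 0.0200)² + … = 2.3680
σ = √[2.3680 / 4] = 0.7694%
IR = r̄ / tracking error = 0.0200 / 0.7694 = 0.0260

0.03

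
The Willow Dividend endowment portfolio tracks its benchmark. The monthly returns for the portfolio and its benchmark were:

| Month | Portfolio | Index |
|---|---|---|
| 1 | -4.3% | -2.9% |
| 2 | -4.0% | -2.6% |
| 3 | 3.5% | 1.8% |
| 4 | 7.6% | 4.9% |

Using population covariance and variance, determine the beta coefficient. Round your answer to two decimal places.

r̄p = 0.7000%,  r̄m = 0.3000%
Cov = Σ(rp − r̄p)(rm − r̄m) / 4 = 16.3925
Var(rm) = Σ(rm − r̄m)² / 4 = 10.5150
β = Cov / Var = 16.3925 / 10.5150 = 1.5590

1.56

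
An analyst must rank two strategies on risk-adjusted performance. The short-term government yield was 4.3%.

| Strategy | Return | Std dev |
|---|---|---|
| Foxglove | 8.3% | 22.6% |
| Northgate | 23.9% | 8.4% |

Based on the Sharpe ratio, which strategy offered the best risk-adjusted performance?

Northgate

Foxglove: Sharpe ratio = (8.3% − 4.3%) / 22.6% = 0.177
Northgate: Sharpe ratio = (23.9% − 4.3%) / 8.4% = 2.333
Highest: Northgate (2.333).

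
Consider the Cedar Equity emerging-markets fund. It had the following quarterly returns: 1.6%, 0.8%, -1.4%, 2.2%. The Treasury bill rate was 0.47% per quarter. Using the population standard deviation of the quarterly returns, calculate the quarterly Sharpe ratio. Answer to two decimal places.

0.24

Mean return r̄ = 3.20 / 4 = 0.8000%
Population std dev = √[7.4400 / 4] = 1.3638%
Sharpe = (r̄ − rf) / σ = (0.8000 − 0.47) / 1.3638 = 0.3300 / 1.3638 = 0.2420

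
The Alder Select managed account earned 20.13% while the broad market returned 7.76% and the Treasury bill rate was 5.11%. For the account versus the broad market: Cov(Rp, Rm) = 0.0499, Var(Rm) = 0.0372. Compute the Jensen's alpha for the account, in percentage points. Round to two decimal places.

β = Cov / Var = 0.0499 / 0.0372 = 1.3414
E[R] = Rf + β(Rm − Rf) = 5.11% + 1.3414 × (7.76% − 5.11%) = 8.6647%
α = Rp − E[R] = 20.13% − 8.6647% = 11.4653

11.47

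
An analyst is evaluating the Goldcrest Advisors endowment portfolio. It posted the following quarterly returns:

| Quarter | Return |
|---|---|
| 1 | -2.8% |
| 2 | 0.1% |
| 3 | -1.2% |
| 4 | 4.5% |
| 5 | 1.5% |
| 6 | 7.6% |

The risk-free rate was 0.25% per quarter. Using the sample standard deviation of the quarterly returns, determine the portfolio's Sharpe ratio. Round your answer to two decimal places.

μ = (-2.8 + 0.1 − 1.2 + 4.5 + 1.5 + 7.6) / 6 = 9.70 / 6 = 1.6167%
Sample σ = √[Σ(r − μ)² / 5] = √[73.8683 / 5] = √14.7737 = 3.8437%
Sharpe = (μ − rf) / σ = (1.6167 − 0.25) / 3.8437 = 1.3667 / 3.8437 = 0.3556

0.36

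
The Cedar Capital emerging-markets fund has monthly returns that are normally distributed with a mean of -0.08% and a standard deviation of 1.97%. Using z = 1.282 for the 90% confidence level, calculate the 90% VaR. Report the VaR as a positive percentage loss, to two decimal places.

VaR (as % loss) = −(μ − z·σ) = −(-0.08% − 1.282 × 1.97%) = −(-2.60554%) = 2.60554%

2.61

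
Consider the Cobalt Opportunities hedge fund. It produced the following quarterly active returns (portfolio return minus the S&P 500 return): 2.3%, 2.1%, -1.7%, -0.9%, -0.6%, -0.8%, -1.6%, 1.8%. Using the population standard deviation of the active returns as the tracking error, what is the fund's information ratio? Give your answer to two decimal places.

0.05

Mean return r̄ = 0.60 / 8 = 0.0750%
Population std dev = √[20.1550 / 8] = 1.5873%
IR = r̄ / tracking error = 0.0750 / 1.5873 = 0.0473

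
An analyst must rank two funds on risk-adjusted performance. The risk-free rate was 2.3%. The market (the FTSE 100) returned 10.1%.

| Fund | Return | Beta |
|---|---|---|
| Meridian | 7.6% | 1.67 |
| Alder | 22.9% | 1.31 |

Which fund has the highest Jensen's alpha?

Alder

Meridian: α = 7.6% − [2.3% + 1.67 × (10.1% − 2.3%)] = -7.726
Alder: α = 22.9% − [2.3% + 1.31 × (10.1% − 2.3%)] = 10.382
Highest: Alder (10.382).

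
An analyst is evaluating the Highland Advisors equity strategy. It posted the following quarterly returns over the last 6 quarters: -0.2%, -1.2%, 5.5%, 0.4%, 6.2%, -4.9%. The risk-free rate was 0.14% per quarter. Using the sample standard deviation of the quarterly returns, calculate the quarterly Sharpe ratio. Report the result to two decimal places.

μ = (-0.2 − 1.2 + 5.5 + 0.4 + 6.2 − 4.9) / 6 = 0.9667%
Sample std dev = √[88.7333 / 5] = 4.2127%
Sharpe = (μ − rf) / σ = (0.9667 − 0.14) / 4.2127 = 0.8267 / 4.2127 = 0.1962

0.20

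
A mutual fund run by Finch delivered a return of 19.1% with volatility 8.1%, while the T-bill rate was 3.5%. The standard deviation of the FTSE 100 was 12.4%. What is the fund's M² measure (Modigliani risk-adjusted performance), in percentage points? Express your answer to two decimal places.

27.38

Sharpe = (Rp − Rf) / σp = (19.1% − 3.5%) / 8.1% = 1.9259
M² = Rf + Sharpe × σm = 3.5% + 1.9259 × 12.4% = 27.3812%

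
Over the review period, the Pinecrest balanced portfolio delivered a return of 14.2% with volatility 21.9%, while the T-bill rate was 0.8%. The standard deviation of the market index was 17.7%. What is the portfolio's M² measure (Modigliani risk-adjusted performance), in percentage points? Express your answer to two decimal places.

11.63

Sharpe = (Rp − Rf) / σp = (14.2% − 0.8%) / 21.9% = 0.6119
M² = Rf + Sharpe × σm = 0.8% + 0.6119 × 17.7% = 11.6306%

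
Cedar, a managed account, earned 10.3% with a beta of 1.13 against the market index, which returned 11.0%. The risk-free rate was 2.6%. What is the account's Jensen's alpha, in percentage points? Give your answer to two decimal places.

-1.79

CAPM expected return = Rf + β(Rm − Rf) = 2.6% + 1.13 × (11.0% − 2.6%) = 2.6 + 1.13 × 8.40 = 12.0920%
Jensen's α = Rp − E[R] = 10.3% − 12.0920% = -1.7920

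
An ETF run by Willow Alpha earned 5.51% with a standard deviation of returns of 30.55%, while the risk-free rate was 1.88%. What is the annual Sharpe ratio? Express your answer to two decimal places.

0.12

Sharpe = (Rp − Rf) / σp = (5.51% − 1.88%) / 30.55% = 3.63% / 30.55% = 0.1188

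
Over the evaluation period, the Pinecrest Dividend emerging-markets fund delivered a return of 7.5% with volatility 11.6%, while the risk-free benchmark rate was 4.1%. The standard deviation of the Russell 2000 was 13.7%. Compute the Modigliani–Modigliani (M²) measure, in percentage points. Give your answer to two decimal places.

8.12

Sharpe = (Rp − Rf) / σp = (7.5% − 4.1%) / 11.6% = 0.2931
M² = Rf + Sharpe × σm = 4.1% + 0.2931 × 13.7% = 8.1155%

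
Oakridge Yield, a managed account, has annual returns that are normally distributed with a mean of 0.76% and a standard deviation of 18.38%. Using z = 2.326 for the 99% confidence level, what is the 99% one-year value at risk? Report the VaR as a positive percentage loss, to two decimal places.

41.99

VaR (as % loss) = −(μ − z·σ) = −(0.76% − 2.326 × 18.38%) = −(-41.99188%) = 41.99188%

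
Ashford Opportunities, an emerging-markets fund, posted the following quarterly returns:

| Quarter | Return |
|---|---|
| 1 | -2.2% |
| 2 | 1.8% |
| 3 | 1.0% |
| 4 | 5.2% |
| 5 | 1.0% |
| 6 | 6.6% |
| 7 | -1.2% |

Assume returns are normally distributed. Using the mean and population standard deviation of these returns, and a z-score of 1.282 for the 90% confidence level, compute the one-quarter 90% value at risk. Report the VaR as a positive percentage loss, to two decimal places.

2.04

μ = (-2.2 + 1.8 + 1 + 5.2 + 1 + 6.6 − 1.2) / 7 = 12.20 / 7 = 1.7429%
Population std dev = √[60.8571 / 7] = 2.9485%
VaR = −(μ − z·σ) = −(1.7429 − 1.282 × 2.9485) = −(-2.0371) = 2.0371%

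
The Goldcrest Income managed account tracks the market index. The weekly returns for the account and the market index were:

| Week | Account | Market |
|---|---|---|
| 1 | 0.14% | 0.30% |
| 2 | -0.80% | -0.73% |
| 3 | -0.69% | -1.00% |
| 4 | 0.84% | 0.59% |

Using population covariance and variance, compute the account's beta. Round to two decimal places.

0.95

r̄p = -0.1275%,  r̄m = -0.2100%
Cov = Σ(rp − r̄p)(rm − r̄m) / 4 = 0.4261
Var(rm) = Σ(rm − r̄m)² / 4 = 0.4487
β = Cov / Var = 0.4261 / 0.4487 = 0.9496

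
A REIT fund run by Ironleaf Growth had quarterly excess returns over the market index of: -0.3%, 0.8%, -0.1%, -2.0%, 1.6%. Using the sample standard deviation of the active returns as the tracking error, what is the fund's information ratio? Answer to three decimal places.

0.000

r̄ = (-0.3 + 0.8 − 0.1 − 2 + 1.6) / 5 = 0.0000%
Sample σ = √[Σ(r − r̄)² / 4] = √[7.3000 / 4] = √1.8250 = 1.3509%
IR = r̄ / tracking error = 0.0000 / 1.3509 = 0.0000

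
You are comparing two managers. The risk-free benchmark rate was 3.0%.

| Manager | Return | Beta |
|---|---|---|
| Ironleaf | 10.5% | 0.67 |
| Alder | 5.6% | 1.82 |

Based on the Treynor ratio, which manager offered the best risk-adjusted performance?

Ironleaf: Treynor = (10.5% − 3.0%) / 0.67 = 11.194
Alder: Treynor = (5.6% − 3.0%) / 1.82 = 1.429
Highest: Ironleaf (11.194).

Ironleaf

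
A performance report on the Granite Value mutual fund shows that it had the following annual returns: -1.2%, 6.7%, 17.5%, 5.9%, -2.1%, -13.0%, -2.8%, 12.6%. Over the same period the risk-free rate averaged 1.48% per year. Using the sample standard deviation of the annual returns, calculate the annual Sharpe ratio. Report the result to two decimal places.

0.15

Mean return r̄ = 23.60 / 8 = 2.9500%
Sample std dev = √[657.7800 / 7] = 9.6937%
Sharpe = (r̄ − rf) / σ = (2.9500 − 1.48) / 9.6937 = 1.4700 / 9.6937 = 0.1516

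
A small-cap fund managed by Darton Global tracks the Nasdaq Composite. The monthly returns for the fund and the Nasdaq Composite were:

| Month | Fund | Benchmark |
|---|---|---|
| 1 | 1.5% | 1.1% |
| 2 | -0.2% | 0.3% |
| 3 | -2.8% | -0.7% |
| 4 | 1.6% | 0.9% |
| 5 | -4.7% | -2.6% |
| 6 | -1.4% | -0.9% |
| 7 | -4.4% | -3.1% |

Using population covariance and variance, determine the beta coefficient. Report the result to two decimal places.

r̄p = -1.4857%,  r̄m = -0.7143%
Cov = Σ(rp − r̄p)(rm − r̄m) / 7 = 3.5259
Var(rm) = Σ(rm − r̄m)² / 7 = 2.3155
β = Cov / Var = 3.5259 / 2.3155 = 1.5227

1.52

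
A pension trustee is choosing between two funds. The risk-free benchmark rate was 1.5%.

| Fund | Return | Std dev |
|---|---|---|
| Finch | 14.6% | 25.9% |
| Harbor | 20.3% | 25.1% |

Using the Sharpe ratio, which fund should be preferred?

Harbor

Finch: Sharpe ratio = (14.6% − 1.5%) / 25.9% = 0.506
Harbor: Sharpe ratio = (20.3% − 1.5%) / 25.1% = 0.749
Highest: Harbor (0.749).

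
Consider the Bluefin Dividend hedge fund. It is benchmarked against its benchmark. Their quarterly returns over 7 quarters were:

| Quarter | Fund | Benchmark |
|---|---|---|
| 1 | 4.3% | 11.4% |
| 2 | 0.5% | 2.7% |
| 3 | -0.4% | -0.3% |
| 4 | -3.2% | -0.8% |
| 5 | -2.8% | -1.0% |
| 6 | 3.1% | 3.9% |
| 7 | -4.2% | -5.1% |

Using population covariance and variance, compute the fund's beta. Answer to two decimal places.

r̄p = -0.3857%,  r̄m = 1.5429%
Cov = Σ(rp − r̄p)(rm − r̄m) / 7 = 13.3608
Var(rm) = Σ(rm − r̄m)² / 7 = 23.3624
β = Cov / Var = 13.3608 / 23.3624 = 0.5719

0.57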